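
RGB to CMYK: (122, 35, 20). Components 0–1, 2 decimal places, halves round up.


R'=122/255≈0.4784, G'=35/255≈0.1373, B'=20/255≈0.0784
K = 1 - max(R',G',B') = 1 - 122/255 = 133/255 = 0.52156… → 0.52
(1-R'-K)/(1-K) simplifies to (max-R)/max with max = 122:
C = (122-122)/122 = 0/122 = 0 → 0.00
M = (122-35)/122 = 87/122 = 0.71311… → 0.71
Y = (122-20)/122 = 102/122 = 0.83606… → 0.84
= CMYK(0.00, 0.71, 0.84, 0.52)


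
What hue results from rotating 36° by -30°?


New hue = (H + rotation) mod 360
New hue = (36 -30) mod 360
= 6 mod 360
= 6°


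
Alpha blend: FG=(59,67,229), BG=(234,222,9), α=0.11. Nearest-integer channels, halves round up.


C = α×F + (1-α)×B, with 1-α = 0.89
R: 0.11×59 + 0.89×234 = 6.49 + 208.26 = 214.75 → 215
G: 0.11×67 + 0.89×222 = 7.37 + 197.58 = 204.95 → 205
B: 0.11×229 + 0.89×9 = 25.19 + 8.01 = 33.20 → 33
= RGB(215, 205, 33)


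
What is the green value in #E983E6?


Color: #E983E6
R = E9 = 233
G = 83 = 131
B = E6 = 230
Green = 131


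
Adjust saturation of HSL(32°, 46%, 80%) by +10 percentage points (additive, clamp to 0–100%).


Original S = 46%
Adjustment = +10 percentage points
New S = 46 + (10) = 56
Clamp to [0, 100] → 56
= HSL(32°, 56%, 80%)


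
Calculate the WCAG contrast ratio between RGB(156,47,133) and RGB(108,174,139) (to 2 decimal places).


Linearize each sRGB channel c=v/255: c/12.92 if c ≤ 0.04045 else ((c+0.055)/1.055)^2.4
L = 0.2126×R_lin + 0.7152×G_lin + 0.0722×B_lin
Color 1 (156,47,133):
  R=156: 156/255≈0.6118 > 0.04045 → ((0.6118+0.055)/1.055)^2.4 ≈ 0.33245
  G=47: 47/255≈0.1843 > 0.04045 → ((0.1843+0.055)/1.055)^2.4 ≈ 0.02843
  B=133: 133/255≈0.5216 > 0.04045 → ((0.5216+0.055)/1.055)^2.4 ≈ 0.23455
  L1 = 0.2126×0.33245 + 0.7152×0.02843 + 0.0722×0.23455 ≈ 0.10794
Color 2 (108,174,139):
  R=108: 108/255≈0.4235 > 0.04045 → ((0.4235+0.055)/1.055)^2.4 ≈ 0.14996
  G=174: 174/255≈0.6824 > 0.04045 → ((0.6824+0.055)/1.055)^2.4 ≈ 0.42327
  B=139: 139/255≈0.5451 > 0.04045 → ((0.5451+0.055)/1.055)^2.4 ≈ 0.25818
  L2 = 0.2126×0.14996 + 0.7152×0.42327 + 0.0722×0.25818 ≈ 0.35324
Lighter = 0.35324, Darker = 0.10794
Ratio = (L_lighter + 0.05) / (L_darker + 0.05)
Ratio = (0.35324 + 0.05) / (0.10794 + 0.05) = 0.40324 / 0.15794 ≈ 2.5531
Ratio ≈ 2.55:1


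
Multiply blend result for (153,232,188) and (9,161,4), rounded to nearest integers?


Multiply: C = A×B/255, rounded to nearest integer
R: 153×9/255 = 1377/255 ≈ 5.400 → 5
G: 232×161/255 = 37352/255 ≈ 146.478 → 146
B: 188×4/255 = 752/255 ≈ 2.949 → 3
= RGB(5, 146, 3)


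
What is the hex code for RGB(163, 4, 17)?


R = 163 → A3 (hex)
G = 4 → 04 (hex)
B = 17 → 11 (hex)
Hex = #A30411


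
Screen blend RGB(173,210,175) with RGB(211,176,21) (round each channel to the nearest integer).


Screen: C = 255 - (255-A)×(255-B)/255, rounded to nearest integer
R: 255 - (255-173)×(255-211)/255 = 255 - 3608/255 ≈ 255 - 14.149 = 240.851 → 241
G: 255 - (255-210)×(255-176)/255 = 255 - 3555/255 ≈ 255 - 13.941 = 241.059 → 241
B: 255 - (255-175)×(255-21)/255 = 255 - 18720/255 ≈ 255 - 73.412 = 181.588 → 182
= RGB(241, 241, 182)


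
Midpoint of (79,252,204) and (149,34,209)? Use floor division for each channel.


Midpoint: each channel = ⌊(C₁+C₂)/2⌋
R: ⌊(79+149)/2⌋ = 114
G: ⌊(252+34)/2⌋ = 143
B: ⌊(204+209)/2⌋ = 206
= RGB(114, 143, 206)


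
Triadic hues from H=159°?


Triadic: equally spaced at 120° intervals
H1 = 159°
H2 = (159 + 120) mod 360 = 279°
H3 = (159 + 240) mod 360 = 39°
Triadic = 159°, 279°, 39°


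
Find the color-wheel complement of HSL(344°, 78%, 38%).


Complement = opposite side of color wheel = hue + 180°
H' = (344 + 180) mod 360 = 164°
S and L unchanged.
= HSL(164°, 78%, 38%)


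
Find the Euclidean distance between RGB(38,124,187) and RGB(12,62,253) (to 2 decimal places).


d = √[(R₁-R₂)² + (G₁-G₂)² + (B₁-B₂)²]
d = √[(38-12)² + (124-62)² + (187-253)²]
d = √[676 + 3844 + 4356]
d = √8876
d ≈ 94.21


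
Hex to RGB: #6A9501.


6A → 106 (R)
95 → 149 (G)
01 → 1 (B)
= RGB(106, 149, 1)


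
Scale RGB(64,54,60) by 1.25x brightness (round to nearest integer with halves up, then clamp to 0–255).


Multiply each channel by 1.25, round half up, clamp to [0, 255]
R: 64×1.25 = 80
G: 54×1.25 = 67.5 → round → 68
B: 60×1.25 = 75
= RGB(80, 68, 75)


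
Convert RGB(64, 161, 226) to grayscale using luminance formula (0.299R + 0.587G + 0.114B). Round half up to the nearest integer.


Gray = 0.299×R + 0.587×G + 0.114×B
Gray = 0.299×64 + 0.587×161 + 0.114×226
Gray = 19.136 + 94.507 + 25.764
Gray = 139.407 → round half up → 139
Gray = 139


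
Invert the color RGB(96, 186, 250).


Invert: (255-R, 255-G, 255-B)
R: 255-96 = 159
G: 255-186 = 69
B: 255-250 = 5
= RGB(159, 69, 5)


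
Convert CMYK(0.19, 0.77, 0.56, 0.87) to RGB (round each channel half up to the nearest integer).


R = 255 × (1-C) × (1-K) = 255 × 0.81 × 0.13 = 26.8515 → 27
G = 255 × (1-M) × (1-K) = 255 × 0.23 × 0.13 = 7.6245 → 8
B = 255 × (1-Y) × (1-K) = 255 × 0.44 × 0.13 = 14.586 → 15
= RGB(27, 8, 15)


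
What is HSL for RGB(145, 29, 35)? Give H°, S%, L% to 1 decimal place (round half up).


Normalize: R'=145/255≈0.5686, G'=29/255≈0.1137, B'=35/255≈0.1373
Max=145/255, Min=29/255, Δ=Max-Min=116/255
L = (Max+Min)/2 = (145+29)/510 = 174/510 = 0.34117… → L = 34.1%
L ≤ 0.5 → S = Δ/(Max+Min) = 116/(145+29) = 116/174 = 0.66666… → S = 66.7%
(the 1/255 factors cancel in S and H, so raw channel differences can be used)
Max is R' → H = 60 × (((G-B)/Δ) mod 6) = 60 × (((29-35)/116) mod 6)
  (-6)/116 = -0.0517…; negative, so add 6 → 5.9482…
  H = 60 × 5.9482… = 356.896…° → H = 356.9°
= HSL(356.9°, 66.7%, 34.1%)


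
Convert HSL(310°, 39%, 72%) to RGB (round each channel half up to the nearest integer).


H=310°, S=0.39, L=0.72
C = (1-|2L-1|)×S = (1-|0.44|)×0.39 = 0.2184
H' = H/60 = 310/60 ≈ 5.1667; X = C×(1-|H' mod 2 - 1|) = 0.182
m = L - C/2 = 0.72 - 0.1092 = 0.6108
Sector ⌊H'⌋ = 5 → (R',G',B') = (0.2184, 0.0, 0.182)
RGB = ((R'+m)×255, (G'+m)×255, (B'+m)×255) = (211.446, 155.754, 202.164)
Round half up → RGB(211, 156, 202)


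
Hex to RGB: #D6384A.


D6 → 214 (R)
38 → 56 (G)
4A → 74 (B)
= RGB(214, 56, 74)


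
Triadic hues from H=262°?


Triadic: equally spaced at 120° intervals
H1 = 262°
H2 = (262 + 120) mod 360 = 22°
H3 = (262 + 240) mod 360 = 142°
Triadic = 262°, 22°, 142°


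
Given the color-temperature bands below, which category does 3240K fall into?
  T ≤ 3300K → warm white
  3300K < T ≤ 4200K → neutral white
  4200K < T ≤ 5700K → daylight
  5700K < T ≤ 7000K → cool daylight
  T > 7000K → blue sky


Temperature: 3240K
3240K ≤ 3300K → warm white
Classification: warm white


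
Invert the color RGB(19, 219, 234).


Invert: (255-R, 255-G, 255-B)
R: 255-19 = 236
G: 255-219 = 36
B: 255-234 = 21
= RGB(236, 36, 21)


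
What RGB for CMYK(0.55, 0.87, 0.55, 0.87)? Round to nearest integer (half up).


R = 255 × (1-C) × (1-K) = 255 × 0.45 × 0.13 = 14.9175 → 15
G = 255 × (1-M) × (1-K) = 255 × 0.13 × 0.13 = 4.3095 → 4
B = 255 × (1-Y) × (1-K) = 255 × 0.45 × 0.13 = 14.9175 → 15
= RGB(15, 4, 15)


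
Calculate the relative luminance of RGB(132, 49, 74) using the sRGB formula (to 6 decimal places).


Linearize each channel (sRGB transfer function): c = v/255; c_lin = c/12.92 if c ≤ 0.04045, else ((c+0.055)/1.055)^2.4
  R: 132/255 ≈ 0.517647 > 0.04045 → ((0.517647+0.055)/1.055)^2.4 ≈ 0.230740
  G: 49/255 ≈ 0.192157 > 0.04045 → ((0.192157+0.055)/1.055)^2.4 ≈ 0.030713
  B: 74/255 ≈ 0.290196 > 0.04045 → ((0.290196+0.055)/1.055)^2.4 ≈ 0.068478
R_lin = 0.230740, G_lin = 0.030713, B_lin = 0.068478
L = 0.2126×R + 0.7152×G + 0.0722×B
L = 0.2126×0.230740 + 0.7152×0.030713 + 0.0722×0.068478
L ≈ 0.075966


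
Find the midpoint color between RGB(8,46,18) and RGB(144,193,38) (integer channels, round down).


Midpoint: each channel = ⌊(C₁+C₂)/2⌋
R: ⌊(8+144)/2⌋ = 76
G: ⌊(46+193)/2⌋ = 119
B: ⌊(18+38)/2⌋ = 28
= RGB(76, 119, 28)


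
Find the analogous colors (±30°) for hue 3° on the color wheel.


Base hue: 3°
Left analog: (3 - 30) mod 360 = 333°
Right analog: (3 + 30) mod 360 = 33°
Analogous hues = 333° and 33°


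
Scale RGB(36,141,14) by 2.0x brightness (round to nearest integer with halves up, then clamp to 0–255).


Multiply each channel by 2.0, round half up, clamp to [0, 255]
R: 36×2.0 = 72
G: 141×2.0 = 282 → clamp → 255
B: 14×2.0 = 28
= RGB(72, 255, 28)


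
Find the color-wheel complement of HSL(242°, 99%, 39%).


Complement = opposite side of color wheel = hue + 180°
H' = (242 + 180) mod 360 = 62°
S and L unchanged.
= HSL(62°, 99%, 39%)


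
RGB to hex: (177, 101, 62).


R = 177 → B1 (hex)
G = 101 → 65 (hex)
B = 62 → 3E (hex)
Hex = #B1653E


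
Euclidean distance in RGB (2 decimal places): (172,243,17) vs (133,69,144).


d = √[(R₁-R₂)² + (G₁-G₂)² + (B₁-B₂)²]
d = √[(172-133)² + (243-69)² + (17-144)²]
d = √[1521 + 30276 + 16129]
d = √47926
d ≈ 218.92


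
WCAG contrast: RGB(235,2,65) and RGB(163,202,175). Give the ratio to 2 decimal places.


Linearize each sRGB channel c=v/255: c/12.92 if c ≤ 0.04045 else ((c+0.055)/1.055)^2.4
L = 0.2126×R_lin + 0.7152×G_lin + 0.0722×B_lin
Color 1 (235,2,65):
  R=235: 235/255≈0.9216 > 0.04045 → ((0.9216+0.055)/1.055)^2.4 ≈ 0.83077
  G=2: 2/255≈0.0078 ≤ 0.04045 → 0.0078/12.92 ≈ 0.00061
  B=65: 65/255≈0.2549 > 0.04045 → ((0.2549+0.055)/1.055)^2.4 ≈ 0.05286
  L1 = 0.2126×0.83077 + 0.7152×0.00061 + 0.0722×0.05286 ≈ 0.18087
Color 2 (163,202,175):
  R=163: 163/255≈0.6392 > 0.04045 → ((0.6392+0.055)/1.055)^2.4 ≈ 0.36625
  G=202: 202/255≈0.7922 > 0.04045 → ((0.7922+0.055)/1.055)^2.4 ≈ 0.59062
  B=175: 175/255≈0.6863 > 0.04045 → ((0.6863+0.055)/1.055)^2.4 ≈ 0.42869
  L2 = 0.2126×0.36625 + 0.7152×0.59062 + 0.0722×0.42869 ≈ 0.53123
Lighter = 0.53123, Darker = 0.18087
Ratio = (L_lighter + 0.05) / (L_darker + 0.05)
Ratio = (0.53123 + 0.05) / (0.18087 + 0.05) = 0.58123 / 0.23087 ≈ 2.5175
Ratio ≈ 2.52:1


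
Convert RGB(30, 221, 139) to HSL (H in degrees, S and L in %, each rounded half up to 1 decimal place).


Normalize: R'=30/255≈0.1176, G'=221/255≈0.8667, B'=139/255≈0.5451
Max=221/255, Min=30/255, Δ=Max-Min=191/255
L = (Max+Min)/2 = (221+30)/510 = 251/510 = 0.49215… → L = 49.2%
L ≤ 0.5 → S = Δ/(Max+Min) = 191/(221+30) = 191/251 = 0.76095… → S = 76.1%
(the 1/255 factors cancel in S and H, so raw channel differences can be used)
Max is G' → H = 60 × ((B-R)/Δ + 2) = 60 × ((139-30)/191 + 2)
  109/191 + 2 = 0.5706… + 2 = 2.5706…
  H = 60 × 2.5706… = 154.240…° → H = 154.2°
= HSL(154.2°, 76.1%, 49.2%)


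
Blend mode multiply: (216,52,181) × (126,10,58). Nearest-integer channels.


Multiply: C = A×B/255, rounded to nearest integer
R: 216×126/255 = 27216/255 ≈ 106.729 → 107
G: 52×10/255 = 520/255 ≈ 2.039 → 2
B: 181×58/255 = 10498/255 ≈ 41.169 → 41
= RGB(107, 2, 41)


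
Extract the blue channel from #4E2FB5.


Color: #4E2FB5
R = 4E = 78
G = 2F = 47
B = B5 = 181
Blue = 181


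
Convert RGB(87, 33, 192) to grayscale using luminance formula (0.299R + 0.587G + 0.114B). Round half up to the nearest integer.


Gray = 0.299×R + 0.587×G + 0.114×B
Gray = 0.299×87 + 0.587×33 + 0.114×192
Gray = 26.013 + 19.371 + 21.888
Gray = 67.272 → round half up → 67
Gray = 67


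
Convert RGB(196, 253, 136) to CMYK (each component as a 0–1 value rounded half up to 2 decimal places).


R'=196/255≈0.7686, G'=253/255≈0.9922, B'=136/255≈0.5333
K = 1 - max(R',G',B') = 1 - 253/255 = 2/255 = 0.00784… → 0.01
(1-R'-K)/(1-K) simplifies to (max-R)/max with max = 253:
C = (253-196)/253 = 57/253 = 0.22529… → 0.23
M = (253-253)/253 = 0/253 = 0 → 0.00
Y = (253-136)/253 = 117/253 = 0.46245… → 0.46
= CMYK(0.23, 0.00, 0.46, 0.01)


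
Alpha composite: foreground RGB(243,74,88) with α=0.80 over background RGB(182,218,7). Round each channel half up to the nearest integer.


C = α×F + (1-α)×B, with 1-α = 0.20
R: 0.80×243 + 0.20×182 = 194.40 + 36.40 = 230.80 → 231
G: 0.80×74 + 0.20×218 = 59.20 + 43.60 = 102.80 → 103
B: 0.80×88 + 0.20×7 = 70.40 + 1.40 = 71.80 → 72
= RGB(231, 103, 72)


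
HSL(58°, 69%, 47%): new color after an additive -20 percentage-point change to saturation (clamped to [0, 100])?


Original S = 69%
Adjustment = -20 percentage points
New S = 69 + (-20) = 49
Clamp to [0, 100] → 49
= HSL(58°, 49%, 47%)


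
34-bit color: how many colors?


Colors = 2^bits = 2^34
= 17,179,869,184 colors


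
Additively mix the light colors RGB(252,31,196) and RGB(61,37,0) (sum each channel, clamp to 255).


Additive: each channel = min(255, C₁+C₂)
R: 252+61 = 313 → 255
G: 31+37 = 68 → 68
B: 196+0 = 196 → 196
= RGB(255, 68, 196)


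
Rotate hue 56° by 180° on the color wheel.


New hue = (H + rotation) mod 360
New hue = (56 + 180) mod 360
= 236 mod 360
= 236°


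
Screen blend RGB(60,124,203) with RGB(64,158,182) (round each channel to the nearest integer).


Screen: C = 255 - (255-A)×(255-B)/255, rounded to nearest integer
R: 255 - (255-60)×(255-64)/255 = 255 - 37245/255 ≈ 255 - 146.059 = 108.941 → 109
G: 255 - (255-124)×(255-158)/255 = 255 - 12707/255 ≈ 255 - 49.831 = 205.169 → 205
B: 255 - (255-203)×(255-182)/255 = 255 - 3796/255 ≈ 255 - 14.886 = 240.114 → 240
= RGB(109, 205, 240)


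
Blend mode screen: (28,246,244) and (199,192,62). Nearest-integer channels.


Screen: C = 255 - (255-A)×(255-B)/255, rounded to nearest integer
R: 255 - (255-28)×(255-199)/255 = 255 - 12712/255 ≈ 255 - 49.851 = 205.149 → 205
G: 255 - (255-246)×(255-192)/255 = 255 - 567/255 ≈ 255 - 2.224 = 252.776 → 253
B: 255 - (255-244)×(255-62)/255 = 255 - 2123/255 ≈ 255 - 8.325 = 246.675 → 247
= RGB(205, 253, 247)


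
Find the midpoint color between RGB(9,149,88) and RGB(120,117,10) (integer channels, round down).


Midpoint: each channel = ⌊(C₁+C₂)/2⌋
R: ⌊(9+120)/2⌋ = 64
G: ⌊(149+117)/2⌋ = 133
B: ⌊(88+10)/2⌋ = 49
= RGB(64, 133, 49)


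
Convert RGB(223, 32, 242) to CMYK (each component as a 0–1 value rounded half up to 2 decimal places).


R'=223/255≈0.8745, G'=32/255≈0.1255, B'=242/255≈0.9490
K = 1 - max(R',G',B') = 1 - 242/255 = 13/255 = 0.05098… → 0.05
(1-R'-K)/(1-K) simplifies to (max-R)/max with max = 242:
C = (242-223)/242 = 19/242 = 0.07851… → 0.08
M = (242-32)/242 = 210/242 = 0.86776… → 0.87
Y = (242-242)/242 = 0/242 = 0 → 0.00
= CMYK(0.08, 0.87, 0.00, 0.05)


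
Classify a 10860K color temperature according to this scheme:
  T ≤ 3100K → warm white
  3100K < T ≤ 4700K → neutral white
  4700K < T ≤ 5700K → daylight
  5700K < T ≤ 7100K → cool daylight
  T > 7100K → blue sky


Temperature: 10860K
10860K > 7100K → blue sky
Classification: blue sky


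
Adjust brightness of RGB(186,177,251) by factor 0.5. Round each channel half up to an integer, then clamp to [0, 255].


Multiply each channel by 0.5, round half up, clamp to [0, 255]
R: 186×0.5 = 93
G: 177×0.5 = 88.5 → round → 89
B: 251×0.5 = 125.5 → round → 126
= RGB(93, 89, 126)


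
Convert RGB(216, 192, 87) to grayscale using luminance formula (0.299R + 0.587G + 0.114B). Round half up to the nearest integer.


Gray = 0.299×R + 0.587×G + 0.114×B
Gray = 0.299×216 + 0.587×192 + 0.114×87
Gray = 64.584 + 112.704 + 9.918
Gray = 187.206 → round half up → 187
Gray = 187


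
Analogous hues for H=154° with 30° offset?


Base hue: 154°
Left analog: (154 - 30) mod 360 = 124°
Right analog: (154 + 30) mod 360 = 184°
Analogous hues = 124° and 184°


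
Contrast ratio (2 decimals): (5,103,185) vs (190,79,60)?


Linearize each sRGB channel c=v/255: c/12.92 if c ≤ 0.04045 else ((c+0.055)/1.055)^2.4
L = 0.2126×R_lin + 0.7152×G_lin + 0.0722×B_lin
Color 1 (5,103,185):
  R=5: 5/255≈0.0196 ≤ 0.04045 → 0.0196/12.92 ≈ 0.00152
  G=103: 103/255≈0.4039 > 0.04045 → ((0.4039+0.055)/1.055)^2.4 ≈ 0.13563
  B=185: 185/255≈0.7255 > 0.04045 → ((0.7255+0.055)/1.055)^2.4 ≈ 0.48515
  L1 = 0.2126×0.00152 + 0.7152×0.13563 + 0.0722×0.48515 ≈ 0.13236
Color 2 (190,79,60):
  R=190: 190/255≈0.7451 > 0.04045 → ((0.7451+0.055)/1.055)^2.4 ≈ 0.51492
  G=79: 79/255≈0.3098 > 0.04045 → ((0.3098+0.055)/1.055)^2.4 ≈ 0.07819
  B=60: 60/255≈0.2353 > 0.04045 → ((0.2353+0.055)/1.055)^2.4 ≈ 0.04519
  L2 = 0.2126×0.51492 + 0.7152×0.07819 + 0.0722×0.04519 ≈ 0.16865
Lighter = 0.16865, Darker = 0.13236
Ratio = (L_lighter + 0.05) / (L_darker + 0.05)
Ratio = (0.16865 + 0.05) / (0.13236 + 0.05) = 0.21865 / 0.18236 ≈ 1.1991
Ratio ≈ 1.20:1


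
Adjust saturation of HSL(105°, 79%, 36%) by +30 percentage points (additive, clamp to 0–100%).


Original S = 79%
Adjustment = +30 percentage points
New S = 79 + (30) = 109
Clamp to [0, 100] → 100
= HSL(105°, 100%, 36%)


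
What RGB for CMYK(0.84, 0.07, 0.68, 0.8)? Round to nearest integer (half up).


R = 255 × (1-C) × (1-K) = 255 × 0.16 × 0.20 = 8.16 → 8
G = 255 × (1-M) × (1-K) = 255 × 0.93 × 0.20 = 47.43 → 47
B = 255 × (1-Y) × (1-K) = 255 × 0.32 × 0.20 = 16.32 → 16
= RGB(8, 47, 16)


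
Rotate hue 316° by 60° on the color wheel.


New hue = (H + rotation) mod 360
New hue = (316 + 60) mod 360
= 376 mod 360
= 16°


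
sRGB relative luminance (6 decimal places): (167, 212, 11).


Linearize each channel (sRGB transfer function): c = v/255; c_lin = c/12.92 if c ≤ 0.04045, else ((c+0.055)/1.055)^2.4
  R: 167/255 ≈ 0.654902 > 0.04045 → ((0.654902+0.055)/1.055)^2.4 ≈ 0.386429
  G: 212/255 ≈ 0.831373 > 0.04045 → ((0.831373+0.055)/1.055)^2.4 ≈ 0.658375
  B: 11/255 ≈ 0.043137 > 0.04045 → ((0.043137+0.055)/1.055)^2.4 ≈ 0.003347
R_lin = 0.386429, G_lin = 0.658375, B_lin = 0.003347
L = 0.2126×R + 0.7152×G + 0.0722×B
L = 0.2126×0.386429 + 0.7152×0.658375 + 0.0722×0.003347
L ≈ 0.553266


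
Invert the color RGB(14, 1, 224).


Invert: (255-R, 255-G, 255-B)
R: 255-14 = 241
G: 255-1 = 254
B: 255-224 = 31
= RGB(241, 254, 31)


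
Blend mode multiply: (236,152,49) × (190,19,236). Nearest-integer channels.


Multiply: C = A×B/255, rounded to nearest integer
R: 236×190/255 = 44840/255 ≈ 175.843 → 176
G: 152×19/255 = 2888/255 ≈ 11.325 → 11
B: 49×236/255 = 11564/255 ≈ 45.349 → 45
= RGB(176, 11, 45)


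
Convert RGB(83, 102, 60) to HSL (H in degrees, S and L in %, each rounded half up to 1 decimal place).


Normalize: R'=83/255≈0.3255, G'=102/255≈0.4000, B'=60/255≈0.2353
Max=102/255, Min=60/255, Δ=Max-Min=42/255
L = (Max+Min)/2 = (102+60)/510 = 162/510 = 0.31764… → L = 31.8%
L ≤ 0.5 → S = Δ/(Max+Min) = 42/(102+60) = 42/162 = 0.25925… → S = 25.9%
(the 1/255 factors cancel in S and H, so raw channel differences can be used)
Max is G' → H = 60 × ((B-R)/Δ + 2) = 60 × ((60-83)/42 + 2)
  -23/42 + 2 = -0.5476… + 2 = 1.4523…
  H = 60 × 1.4523… = 87.142…° → H = 87.1°
= HSL(87.1°, 25.9%, 31.8%)


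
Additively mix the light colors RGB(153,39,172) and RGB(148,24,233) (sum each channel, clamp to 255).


Additive: each channel = min(255, C₁+C₂)
R: 153+148 = 301 → 255
G: 39+24 = 63 → 63
B: 172+233 = 405 → 255
= RGB(255, 63, 255)


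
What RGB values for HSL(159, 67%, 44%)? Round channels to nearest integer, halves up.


H=159°, S=0.67, L=0.44
C = (1-|2L-1|)×S = (1-|-0.12|)×0.67 = 0.5896
H' = H/60 = 159/60 ≈ 2.6500; X = C×(1-|H' mod 2 - 1|) = 0.38324
m = L - C/2 = 0.44 - 0.2948 = 0.1452
Sector ⌊H'⌋ = 2 → (R',G',B') = (0.0, 0.5896, 0.38324)
RGB = ((R'+m)×255, (G'+m)×255, (B'+m)×255) = (37.026, 187.374, 134.7522)
Round half up → RGB(37, 187, 135)


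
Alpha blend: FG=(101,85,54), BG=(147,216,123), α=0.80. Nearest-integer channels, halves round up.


C = α×F + (1-α)×B, with 1-α = 0.20
R: 0.80×101 + 0.20×147 = 80.80 + 29.40 = 110.20 → 110
G: 0.80×85 + 0.20×216 = 68.00 + 43.20 = 111.20 → 111
B: 0.80×54 + 0.20×123 = 43.20 + 24.60 = 67.80 → 68
= RGB(110, 111, 68)


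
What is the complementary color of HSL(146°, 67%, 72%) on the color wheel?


Complement = opposite side of color wheel = hue + 180°
H' = (146 + 180) mod 360 = 326°
S and L unchanged.
= HSL(326°, 67%, 72%)


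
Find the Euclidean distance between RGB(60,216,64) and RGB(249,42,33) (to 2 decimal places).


d = √[(R₁-R₂)² + (G₁-G₂)² + (B₁-B₂)²]
d = √[(60-249)² + (216-42)² + (64-33)²]
d = √[35721 + 30276 + 961]
d = √66958
d ≈ 258.76


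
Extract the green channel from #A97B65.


Color: #A97B65
R = A9 = 169
G = 7B = 123
B = 65 = 101
Green = 123


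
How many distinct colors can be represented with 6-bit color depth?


Colors = 2^bits = 2^6
= 64 colors


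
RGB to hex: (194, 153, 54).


R = 194 → C2 (hex)
G = 153 → 99 (hex)
B = 54 → 36 (hex)
Hex = #C29936


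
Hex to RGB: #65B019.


65 → 101 (R)
B0 → 176 (G)
19 → 25 (B)
= RGB(101, 176, 25)


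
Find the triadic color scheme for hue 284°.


Triadic: equally spaced at 120° intervals
H1 = 284°
H2 = (284 + 120) mod 360 = 44°
H3 = (284 + 240) mod 360 = 164°
Triadic = 284°, 44°, 164°


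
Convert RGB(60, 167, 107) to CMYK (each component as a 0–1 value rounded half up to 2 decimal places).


R'=60/255≈0.2353, G'=167/255≈0.6549, B'=107/255≈0.4196
K = 1 - max(R',G',B') = 1 - 167/255 = 88/255 = 0.34509… → 0.35
(1-R'-K)/(1-K) simplifies to (max-R)/max with max = 167:
C = (167-60)/167 = 107/167 = 0.64071… → 0.64
M = (167-167)/167 = 0/167 = 0 → 0.00
Y = (167-107)/167 = 60/167 = 0.35928… → 0.36
= CMYK(0.64, 0.00, 0.36, 0.35)


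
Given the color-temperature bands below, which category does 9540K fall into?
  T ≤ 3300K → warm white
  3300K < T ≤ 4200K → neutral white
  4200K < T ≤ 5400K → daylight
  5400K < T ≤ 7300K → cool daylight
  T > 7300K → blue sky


Temperature: 9540K
9540K > 7300K → blue sky
Classification: blue sky


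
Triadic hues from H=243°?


Triadic: equally spaced at 120° intervals
H1 = 243°
H2 = (243 + 120) mod 360 = 3°
H3 = (243 + 240) mod 360 = 123°
Triadic = 243°, 3°, 123°


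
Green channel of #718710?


Color: #718710
R = 71 = 113
G = 87 = 135
B = 10 = 16
Green = 135


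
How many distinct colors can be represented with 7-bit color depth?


Colors = 2^bits = 2^7
= 128 colors


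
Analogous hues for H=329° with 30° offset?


Base hue: 329°
Left analog: (329 - 30) mod 360 = 299°
Right analog: (329 + 30) mod 360 = 359°
Analogous hues = 299° and 359°


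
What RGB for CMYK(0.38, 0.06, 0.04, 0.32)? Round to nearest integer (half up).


R = 255 × (1-C) × (1-K) = 255 × 0.62 × 0.68 = 107.508 → 108
G = 255 × (1-M) × (1-K) = 255 × 0.94 × 0.68 = 162.996 → 163
B = 255 × (1-Y) × (1-K) = 255 × 0.96 × 0.68 = 166.464 → 166
= RGB(108, 163, 166)


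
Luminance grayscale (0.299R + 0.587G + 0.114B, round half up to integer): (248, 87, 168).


Gray = 0.299×R + 0.587×G + 0.114×B
Gray = 0.299×248 + 0.587×87 + 0.114×168
Gray = 74.152 + 51.069 + 19.152
Gray = 144.373 → round half up → 144
Gray = 144


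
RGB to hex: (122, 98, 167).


R = 122 → 7A (hex)
G = 98 → 62 (hex)
B = 167 → A7 (hex)
Hex = #7A62A7


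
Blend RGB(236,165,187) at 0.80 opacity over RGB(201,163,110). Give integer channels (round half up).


C = α×F + (1-α)×B, with 1-α = 0.20
R: 0.80×236 + 0.20×201 = 188.80 + 40.20 = 229.00 → 229
G: 0.80×165 + 0.20×163 = 132.00 + 32.60 = 164.60 → 165
B: 0.80×187 + 0.20×110 = 149.60 + 22.00 = 171.60 → 172
= RGB(229, 165, 172)


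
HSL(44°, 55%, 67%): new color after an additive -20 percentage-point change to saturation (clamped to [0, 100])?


Original S = 55%
Adjustment = -20 percentage points
New S = 55 + (-20) = 35
Clamp to [0, 100] → 35
= HSL(44°, 35%, 67%)


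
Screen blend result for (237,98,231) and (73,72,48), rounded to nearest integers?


Screen: C = 255 - (255-A)×(255-B)/255, rounded to nearest integer
R: 255 - (255-237)×(255-73)/255 = 255 - 3276/255 ≈ 255 - 12.847 = 242.153 → 242
G: 255 - (255-98)×(255-72)/255 = 255 - 28731/255 ≈ 255 - 112.671 = 142.329 → 142
B: 255 - (255-231)×(255-48)/255 = 255 - 4968/255 ≈ 255 - 19.482 = 235.518 → 236
= RGB(242, 142, 236)


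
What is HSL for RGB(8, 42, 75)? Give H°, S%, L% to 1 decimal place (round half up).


Normalize: R'=8/255≈0.0314, G'=42/255≈0.1647, B'=75/255≈0.2941
Max=75/255, Min=8/255, Δ=Max-Min=67/255
L = (Max+Min)/2 = (75+8)/510 = 83/510 = 0.16274… → L = 16.3%
L ≤ 0.5 → S = Δ/(Max+Min) = 67/(75+8) = 67/83 = 0.80722… → S = 80.7%
(the 1/255 factors cancel in S and H, so raw channel differences can be used)
Max is B' → H = 60 × ((R-G)/Δ + 4) = 60 × ((8-42)/67 + 4)
  -34/67 + 4 = -0.5074… + 4 = 3.4925…
  H = 60 × 3.4925… = 209.552…° → H = 209.6°
= HSL(209.6°, 80.7%, 16.3%)


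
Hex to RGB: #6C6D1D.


6C → 108 (R)
6D → 109 (G)
1D → 29 (B)
= RGB(108, 109, 29)


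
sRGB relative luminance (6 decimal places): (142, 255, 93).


Linearize each channel (sRGB transfer function): c = v/255; c_lin = c/12.92 if c ≤ 0.04045, else ((c+0.055)/1.055)^2.4
  R: 142/255 ≈ 0.556863 > 0.04045 → ((0.556863+0.055)/1.055)^2.4 ≈ 0.270498
  G: 255/255 ≈ 1.000000 > 0.04045 → ((1.000000+0.055)/1.055)^2.4 ≈ 1.000000
  B: 93/255 ≈ 0.364706 > 0.04045 → ((0.364706+0.055)/1.055)^2.4 ≈ 0.109462
R_lin = 0.270498, G_lin = 1.000000, B_lin = 0.109462
L = 0.2126×R + 0.7152×G + 0.0722×B
L = 0.2126×0.270498 + 0.7152×1.000000 + 0.0722×0.109462
L ≈ 0.780611


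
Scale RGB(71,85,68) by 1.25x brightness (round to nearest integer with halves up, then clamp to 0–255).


Multiply each channel by 1.25, round half up, clamp to [0, 255]
R: 71×1.25 = 88.75 → round → 89
G: 85×1.25 = 106.25 → round → 106
B: 68×1.25 = 85
= RGB(89, 106, 85)


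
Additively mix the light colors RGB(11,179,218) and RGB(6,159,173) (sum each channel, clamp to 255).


Additive: each channel = min(255, C₁+C₂)
R: 11+6 = 17 → 17
G: 179+159 = 338 → 255
B: 218+173 = 391 → 255
= RGB(17, 255, 255)


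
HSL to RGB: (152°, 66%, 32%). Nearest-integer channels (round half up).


H=152°, S=0.66, L=0.32
C = (1-|2L-1|)×S = (1-|-0.36|)×0.66 = 0.4224
H' = H/60 = 152/60 ≈ 2.5333; X = C×(1-|H' mod 2 - 1|) = 0.22528
m = L - C/2 = 0.32 - 0.2112 = 0.1088
Sector ⌊H'⌋ = 2 → (R',G',B') = (0.0, 0.4224, 0.22528)
RGB = ((R'+m)×255, (G'+m)×255, (B'+m)×255) = (27.744, 135.456, 85.1904)
Round half up → RGB(28, 135, 85)


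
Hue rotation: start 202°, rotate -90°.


New hue = (H + rotation) mod 360
New hue = (202 -90) mod 360
= 112 mod 360
= 112°


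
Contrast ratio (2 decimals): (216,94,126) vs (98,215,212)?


Linearize each sRGB channel c=v/255: c/12.92 if c ≤ 0.04045 else ((c+0.055)/1.055)^2.4
L = 0.2126×R_lin + 0.7152×G_lin + 0.0722×B_lin
Color 1 (216,94,126):
  R=216: 216/255≈0.8471 > 0.04045 → ((0.8471+0.055)/1.055)^2.4 ≈ 0.68669
  G=94: 94/255≈0.3686 > 0.04045 → ((0.3686+0.055)/1.055)^2.4 ≈ 0.11193
  B=126: 126/255≈0.4941 > 0.04045 → ((0.4941+0.055)/1.055)^2.4 ≈ 0.20864
  L1 = 0.2126×0.68669 + 0.7152×0.11193 + 0.0722×0.20864 ≈ 0.24111
Color 2 (98,215,212):
  R=98: 98/255≈0.3843 > 0.04045 → ((0.3843+0.055)/1.055)^2.4 ≈ 0.12214
  G=215: 215/255≈0.8431 > 0.04045 → ((0.8431+0.055)/1.055)^2.4 ≈ 0.67954
  B=212: 212/255≈0.8314 > 0.04045 → ((0.8314+0.055)/1.055)^2.4 ≈ 0.65837
  L2 = 0.2126×0.12214 + 0.7152×0.67954 + 0.0722×0.65837 ≈ 0.55951
Lighter = 0.55951, Darker = 0.24111
Ratio = (L_lighter + 0.05) / (L_darker + 0.05)
Ratio = (0.55951 + 0.05) / (0.24111 + 0.05) = 0.60951 / 0.29111 ≈ 2.0938
Ratio ≈ 2.09:1


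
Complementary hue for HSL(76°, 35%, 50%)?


Complement = opposite side of color wheel = hue + 180°
H' = (76 + 180) mod 360 = 256°
S and L unchanged.
= HSL(256°, 35%, 50%)


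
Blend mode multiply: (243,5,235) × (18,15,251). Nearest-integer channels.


Multiply: C = A×B/255, rounded to nearest integer
R: 243×18/255 = 4374/255 ≈ 17.153 → 17
G: 5×15/255 = 75/255 ≈ 0.294 → 0
B: 235×251/255 = 58985/255 ≈ 231.314 → 231
= RGB(17, 0, 231)


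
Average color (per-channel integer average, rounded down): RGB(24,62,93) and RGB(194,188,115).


Midpoint: each channel = ⌊(C₁+C₂)/2⌋
R: ⌊(24+194)/2⌋ = 109
G: ⌊(62+188)/2⌋ = 125
B: ⌊(93+115)/2⌋ = 104
= RGB(109, 125, 104)


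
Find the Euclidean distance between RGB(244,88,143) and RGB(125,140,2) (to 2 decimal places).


d = √[(R₁-R₂)² + (G₁-G₂)² + (B₁-B₂)²]
d = √[(244-125)² + (88-140)² + (143-2)²]
d = √[14161 + 2704 + 19881]
d = √36746
d ≈ 191.69


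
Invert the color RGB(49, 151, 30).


Invert: (255-R, 255-G, 255-B)
R: 255-49 = 206
G: 255-151 = 104
B: 255-30 = 225
= RGB(206, 104, 225)


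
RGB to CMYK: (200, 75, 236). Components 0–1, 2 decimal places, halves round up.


R'=200/255≈0.7843, G'=75/255≈0.2941, B'=236/255≈0.9255
K = 1 - max(R',G',B') = 1 - 236/255 = 19/255 = 0.07450… → 0.07
(1-R'-K)/(1-K) simplifies to (max-R)/max with max = 236:
C = (236-200)/236 = 36/236 = 0.15254… → 0.15
M = (236-75)/236 = 161/236 = 0.68220… → 0.68
Y = (236-236)/236 = 0/236 = 0 → 0.00
= CMYK(0.15, 0.68, 0.00, 0.07)


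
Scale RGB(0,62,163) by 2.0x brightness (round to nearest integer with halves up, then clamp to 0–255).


Multiply each channel by 2.0, round half up, clamp to [0, 255]
R: 0×2.0 = 0
G: 62×2.0 = 124
B: 163×2.0 = 326 → clamp → 255
= RGB(0, 124, 255)


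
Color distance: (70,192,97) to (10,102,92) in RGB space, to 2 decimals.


d = √[(R₁-R₂)² + (G₁-G₂)² + (B₁-B₂)²]
d = √[(70-10)² + (192-102)² + (97-92)²]
d = √[3600 + 8100 + 25]
d = √11725
d ≈ 108.28


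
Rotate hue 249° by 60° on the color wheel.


New hue = (H + rotation) mod 360
New hue = (249 + 60) mod 360
= 309 mod 360
= 309°


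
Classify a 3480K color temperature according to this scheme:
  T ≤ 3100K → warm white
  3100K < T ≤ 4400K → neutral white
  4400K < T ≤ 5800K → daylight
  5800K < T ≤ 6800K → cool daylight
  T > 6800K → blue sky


Temperature: 3480K
3100K < 3480K ≤ 4400K → neutral white
Classification: neutral white


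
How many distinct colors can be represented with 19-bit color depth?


Colors = 2^bits = 2^19
= 524,288 colors


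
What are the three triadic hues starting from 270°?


Triadic: equally spaced at 120° intervals
H1 = 270°
H2 = (270 + 120) mod 360 = 30°
H3 = (270 + 240) mod 360 = 150°
Triadic = 270°, 30°, 150°


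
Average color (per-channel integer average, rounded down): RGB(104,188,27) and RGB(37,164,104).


Midpoint: each channel = ⌊(C₁+C₂)/2⌋
R: ⌊(104+37)/2⌋ = 70
G: ⌊(188+164)/2⌋ = 176
B: ⌊(27+104)/2⌋ = 65
= RGB(70, 176, 65)


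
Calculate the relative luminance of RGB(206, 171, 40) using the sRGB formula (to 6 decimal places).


Linearize each channel (sRGB transfer function): c = v/255; c_lin = c/12.92 if c ≤ 0.04045, else ((c+0.055)/1.055)^2.4
  R: 206/255 ≈ 0.807843 > 0.04045 → ((0.807843+0.055)/1.055)^2.4 ≈ 0.617207
  G: 171/255 ≈ 0.670588 > 0.04045 → ((0.670588+0.055)/1.055)^2.4 ≈ 0.407240
  B: 40/255 ≈ 0.156863 > 0.04045 → ((0.156863+0.055)/1.055)^2.4 ≈ 0.021219
R_lin = 0.617207, G_lin = 0.407240, B_lin = 0.021219
L = 0.2126×R + 0.7152×G + 0.0722×B
L = 0.2126×0.617207 + 0.7152×0.407240 + 0.0722×0.021219
L ≈ 0.424008


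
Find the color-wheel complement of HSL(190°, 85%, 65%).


Complement = opposite side of color wheel = hue + 180°
H' = (190 + 180) mod 360 = 10°
S and L unchanged.
= HSL(10°, 85%, 65%)


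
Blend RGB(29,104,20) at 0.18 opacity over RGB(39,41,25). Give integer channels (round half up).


C = α×F + (1-α)×B, with 1-α = 0.82
R: 0.18×29 + 0.82×39 = 5.22 + 31.98 = 37.20 → 37
G: 0.18×104 + 0.82×41 = 18.72 + 33.62 = 52.34 → 52
B: 0.18×20 + 0.82×25 = 3.60 + 20.50 = 24.10 → 24
= RGB(37, 52, 24)


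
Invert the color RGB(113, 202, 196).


Invert: (255-R, 255-G, 255-B)
R: 255-113 = 142
G: 255-202 = 53
B: 255-196 = 59
= RGB(142, 53, 59)


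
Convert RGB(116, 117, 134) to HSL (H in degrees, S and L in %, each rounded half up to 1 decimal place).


Normalize: R'=116/255≈0.4549, G'=117/255≈0.4588, B'=134/255≈0.5255
Max=134/255, Min=116/255, Δ=Max-Min=18/255
L = (Max+Min)/2 = (134+116)/510 = 250/510 = 0.49019… → L = 49.0%
L ≤ 0.5 → S = Δ/(Max+Min) = 18/(134+116) = 18/250 = 0.072 → S = 7.2%
(the 1/255 factors cancel in S and H, so raw channel differences can be used)
Max is B' → H = 60 × ((R-G)/Δ + 4) = 60 × ((116-117)/18 + 4)
  -1/18 + 4 = -0.0555… + 4 = 3.9444…
  H = 60 × 3.9444… = 236.666…° → H = 236.7°
= HSL(236.7°, 7.2%, 49.0%)


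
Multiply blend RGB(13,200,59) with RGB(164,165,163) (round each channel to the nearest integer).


Multiply: C = A×B/255, rounded to nearest integer
R: 13×164/255 = 2132/255 ≈ 8.361 → 8
G: 200×165/255 = 33000/255 ≈ 129.412 → 129
B: 59×163/255 = 9617/255 ≈ 37.714 → 38
= RGB(8, 129, 38)


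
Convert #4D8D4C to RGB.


4D → 77 (R)
8D → 141 (G)
4C → 76 (B)
= RGB(77, 141, 76)


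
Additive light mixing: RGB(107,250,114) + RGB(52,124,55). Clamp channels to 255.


Additive: each channel = min(255, C₁+C₂)
R: 107+52 = 159 → 159
G: 250+124 = 374 → 255
B: 114+55 = 169 → 169
= RGB(159, 255, 169)


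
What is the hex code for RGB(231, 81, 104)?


R = 231 → E7 (hex)
G = 81 → 51 (hex)
B = 104 → 68 (hex)
Hex = #E75168


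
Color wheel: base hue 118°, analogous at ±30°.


Base hue: 118°
Left analog: (118 - 30) mod 360 = 88°
Right analog: (118 + 30) mod 360 = 148°
Analogous hues = 88° and 148°


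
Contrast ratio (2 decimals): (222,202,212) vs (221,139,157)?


Linearize each sRGB channel c=v/255: c/12.92 if c ≤ 0.04045 else ((c+0.055)/1.055)^2.4
L = 0.2126×R_lin + 0.7152×G_lin + 0.0722×B_lin
Color 1 (222,202,212):
  R=222: 222/255≈0.8706 > 0.04045 → ((0.8706+0.055)/1.055)^2.4 ≈ 0.73046
  G=202: 202/255≈0.7922 > 0.04045 → ((0.7922+0.055)/1.055)^2.4 ≈ 0.59062
  B=212: 212/255≈0.8314 > 0.04045 → ((0.8314+0.055)/1.055)^2.4 ≈ 0.65837
  L1 = 0.2126×0.73046 + 0.7152×0.59062 + 0.0722×0.65837 ≈ 0.62524
Color 2 (221,139,157):
  R=221: 221/255≈0.8667 > 0.04045 → ((0.8667+0.055)/1.055)^2.4 ≈ 0.72306
  G=139: 139/255≈0.5451 > 0.04045 → ((0.5451+0.055)/1.055)^2.4 ≈ 0.25818
  B=157: 157/255≈0.6157 > 0.04045 → ((0.6157+0.055)/1.055)^2.4 ≈ 0.33716
  L2 = 0.2126×0.72306 + 0.7152×0.25818 + 0.0722×0.33716 ≈ 0.36272
Lighter = 0.62524, Darker = 0.36272
Ratio = (L_lighter + 0.05) / (L_darker + 0.05)
Ratio = (0.62524 + 0.05) / (0.36272 + 0.05) = 0.67524 / 0.41272 ≈ 1.6361
Ratio ≈ 1.64:1


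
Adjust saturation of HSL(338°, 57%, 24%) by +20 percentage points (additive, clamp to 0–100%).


Original S = 57%
Adjustment = +20 percentage points
New S = 57 + (20) = 77
Clamp to [0, 100] → 77
= HSL(338°, 77%, 24%)


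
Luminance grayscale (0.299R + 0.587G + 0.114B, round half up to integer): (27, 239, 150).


Gray = 0.299×R + 0.587×G + 0.114×B
Gray = 0.299×27 + 0.587×239 + 0.114×150
Gray = 8.073 + 140.293 + 17.100
Gray = 165.466 → round half up → 165
Gray = 165


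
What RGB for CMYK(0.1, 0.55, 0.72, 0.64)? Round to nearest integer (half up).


R = 255 × (1-C) × (1-K) = 255 × 0.90 × 0.36 = 82.62 → 83
G = 255 × (1-M) × (1-K) = 255 × 0.45 × 0.36 = 41.31 → 41
B = 255 × (1-Y) × (1-K) = 255 × 0.28 × 0.36 = 25.704 → 26
= RGB(83, 41, 26)


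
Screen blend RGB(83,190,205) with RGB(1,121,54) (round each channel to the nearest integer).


Screen: C = 255 - (255-A)×(255-B)/255, rounded to nearest integer
R: 255 - (255-83)×(255-1)/255 = 255 - 43688/255 ≈ 255 - 171.325 = 83.675 → 84
G: 255 - (255-190)×(255-121)/255 = 255 - 8710/255 ≈ 255 - 34.157 = 220.843 → 221
B: 255 - (255-205)×(255-54)/255 = 255 - 10050/255 ≈ 255 - 39.412 = 215.588 → 216
= RGB(84, 221, 216)


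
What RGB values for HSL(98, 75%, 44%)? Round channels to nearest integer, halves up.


H=98°, S=0.75, L=0.44
C = (1-|2L-1|)×S = (1-|-0.12|)×0.75 = 0.66
H' = H/60 = 98/60 ≈ 1.6333; X = C×(1-|H' mod 2 - 1|) = 0.242
m = L - C/2 = 0.44 - 0.33 = 0.11
Sector ⌊H'⌋ = 1 → (R',G',B') = (0.242, 0.66, 0.0)
RGB = ((R'+m)×255, (G'+m)×255, (B'+m)×255) = (89.76, 196.35, 28.05)
Round half up → RGB(90, 196, 28)


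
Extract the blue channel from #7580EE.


Color: #7580EE
R = 75 = 117
G = 80 = 128
B = EE = 238
Blue = 238


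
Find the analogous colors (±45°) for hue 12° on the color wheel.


Base hue: 12°
Left analog: (12 - 45) mod 360 = 327°
Right analog: (12 + 45) mod 360 = 57°
Analogous hues = 327° and 57°


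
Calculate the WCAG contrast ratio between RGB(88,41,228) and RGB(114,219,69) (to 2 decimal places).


Linearize each sRGB channel c=v/255: c/12.92 if c ≤ 0.04045 else ((c+0.055)/1.055)^2.4
L = 0.2126×R_lin + 0.7152×G_lin + 0.0722×B_lin
Color 1 (88,41,228):
  R=88: 88/255≈0.3451 > 0.04045 → ((0.3451+0.055)/1.055)^2.4 ≈ 0.09759
  G=41: 41/255≈0.1608 > 0.04045 → ((0.1608+0.055)/1.055)^2.4 ≈ 0.02217
  B=228: 228/255≈0.8941 > 0.04045 → ((0.8941+0.055)/1.055)^2.4 ≈ 0.77582
  L1 = 0.2126×0.09759 + 0.7152×0.02217 + 0.0722×0.77582 ≈ 0.09262
Color 2 (114,219,69):
  R=114: 114/255≈0.4471 > 0.04045 → ((0.4471+0.055)/1.055)^2.4 ≈ 0.16827
  G=219: 219/255≈0.8588 > 0.04045 → ((0.8588+0.055)/1.055)^2.4 ≈ 0.70838
  B=69: 69/255≈0.2706 > 0.04045 → ((0.2706+0.055)/1.055)^2.4 ≈ 0.05951
  L2 = 0.2126×0.16827 + 0.7152×0.70838 + 0.0722×0.05951 ≈ 0.54670
Lighter = 0.54670, Darker = 0.09262
Ratio = (L_lighter + 0.05) / (L_darker + 0.05)
Ratio = (0.54670 + 0.05) / (0.09262 + 0.05) = 0.59670 / 0.14262 ≈ 4.1838
Ratio ≈ 4.18:1


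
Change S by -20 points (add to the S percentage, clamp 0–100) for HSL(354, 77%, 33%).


Original S = 77%
Adjustment = -20 percentage points
New S = 77 + (-20) = 57
Clamp to [0, 100] → 57
= HSL(354°, 57%, 33%)


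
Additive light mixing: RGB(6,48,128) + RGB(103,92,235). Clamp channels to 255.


Additive: each channel = min(255, C₁+C₂)
R: 6+103 = 109 → 109
G: 48+92 = 140 → 140
B: 128+235 = 363 → 255
= RGB(109, 140, 255)


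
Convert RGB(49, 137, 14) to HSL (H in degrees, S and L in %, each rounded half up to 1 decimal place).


Normalize: R'=49/255≈0.1922, G'=137/255≈0.5373, B'=14/255≈0.0549
Max=137/255, Min=14/255, Δ=Max-Min=123/255
L = (Max+Min)/2 = (137+14)/510 = 151/510 = 0.29607… → L = 29.6%
L ≤ 0.5 → S = Δ/(Max+Min) = 123/(137+14) = 123/151 = 0.81456… → S = 81.5%
(the 1/255 factors cancel in S and H, so raw channel differences can be used)
Max is G' → H = 60 × ((B-R)/Δ + 2) = 60 × ((14-49)/123 + 2)
  -35/123 + 2 = -0.2845… + 2 = 1.7154…
  H = 60 × 1.7154… = 102.926…° → H = 102.9°
= HSL(102.9°, 81.5%, 29.6%)


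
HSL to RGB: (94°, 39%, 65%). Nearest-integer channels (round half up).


H=94°, S=0.39, L=0.65
C = (1-|2L-1|)×S = (1-|0.30|)×0.39 = 0.273
H' = H/60 = 94/60 ≈ 1.5667; X = C×(1-|H' mod 2 - 1|) = 0.1183
m = L - C/2 = 0.65 - 0.1365 = 0.5135
Sector ⌊H'⌋ = 1 → (R',G',B') = (0.1183, 0.273, 0.0)
RGB = ((R'+m)×255, (G'+m)×255, (B'+m)×255) = (161.109, 200.5575, 130.9425)
Round half up → RGB(161, 201, 131)


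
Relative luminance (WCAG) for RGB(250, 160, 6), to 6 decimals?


Linearize each channel (sRGB transfer function): c = v/255; c_lin = c/12.92 if c ≤ 0.04045, else ((c+0.055)/1.055)^2.4
  R: 250/255 ≈ 0.980392 > 0.04045 → ((0.980392+0.055)/1.055)^2.4 ≈ 0.955973
  G: 160/255 ≈ 0.627451 > 0.04045 → ((0.627451+0.055)/1.055)^2.4 ≈ 0.351533
  B: 6/255 ≈ 0.023529 ≤ 0.04045 → 0.023529/12.92 ≈ 0.001821
R_lin = 0.955973, G_lin = 0.351533, B_lin = 0.001821
L = 0.2126×R + 0.7152×G + 0.0722×B
L = 0.2126×0.955973 + 0.7152×0.351533 + 0.0722×0.001821
L ≈ 0.454788
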